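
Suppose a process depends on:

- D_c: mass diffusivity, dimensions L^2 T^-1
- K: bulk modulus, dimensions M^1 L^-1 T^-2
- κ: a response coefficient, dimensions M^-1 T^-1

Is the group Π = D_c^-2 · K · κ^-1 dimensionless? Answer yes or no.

no

Sum the exponent of each base dimension across the product:
  M: −2·[D_c]_M + [K]_M − [κ]_M = −2·(0) + (1) − (-1) = 2
  L: −2·[D_c]_L + [K]_L − [κ]_L = −2·(2) + (-1) − (0) = -5
  T: −2·[D_c]_T + [K]_T − [κ]_T = −2·(-1) + (-2) − (-1) = 1
Net dimensions [M² L⁻⁵ T] ≠ [1] — not dimensionless.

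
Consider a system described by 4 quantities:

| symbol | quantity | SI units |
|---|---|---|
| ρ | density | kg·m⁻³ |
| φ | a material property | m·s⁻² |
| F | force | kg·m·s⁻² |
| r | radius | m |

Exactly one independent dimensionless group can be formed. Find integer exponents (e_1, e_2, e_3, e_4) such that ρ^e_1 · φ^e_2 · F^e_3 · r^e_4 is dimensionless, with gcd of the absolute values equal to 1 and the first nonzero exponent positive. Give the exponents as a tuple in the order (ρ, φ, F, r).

(1, 1, -1, 3)

M: e_1·(1) + e_2·(0) + e_3·(1) + e_4·(0) = 0
L: e_1·(-3) + e_2·(1) + e_3·(1) + e_4·(1) = 0
T: e_1·(0) + e_2·(-2) + e_3·(-2) + e_4·(0) = 0
Solving this homogeneous linear system for the smallest-integer solution (first nonzero entry positive) gives (1, 1, -1, 3).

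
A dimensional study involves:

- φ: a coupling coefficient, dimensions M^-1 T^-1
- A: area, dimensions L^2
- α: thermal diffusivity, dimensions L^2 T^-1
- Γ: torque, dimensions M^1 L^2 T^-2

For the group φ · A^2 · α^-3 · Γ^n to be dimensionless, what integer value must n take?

1

Balance the M exponent: (1)·n from Γ, plus (-1) + 2·(0) − 3·(0) = -1 from the rest, must sum to zero.
n − 1 = 0, so n = 1.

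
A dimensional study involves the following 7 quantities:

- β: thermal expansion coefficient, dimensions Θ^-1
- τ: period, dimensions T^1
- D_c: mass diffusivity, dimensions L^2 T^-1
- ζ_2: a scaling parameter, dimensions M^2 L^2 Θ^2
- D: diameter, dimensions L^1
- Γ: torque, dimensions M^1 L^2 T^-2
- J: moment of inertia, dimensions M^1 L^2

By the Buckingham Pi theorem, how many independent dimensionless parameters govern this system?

3

There are 7 variables and 4 base dimensions (M, L, T, Θ).
The dimension matrix has rank 4.
Independent dimensionless groups: 7 − 4 = 3.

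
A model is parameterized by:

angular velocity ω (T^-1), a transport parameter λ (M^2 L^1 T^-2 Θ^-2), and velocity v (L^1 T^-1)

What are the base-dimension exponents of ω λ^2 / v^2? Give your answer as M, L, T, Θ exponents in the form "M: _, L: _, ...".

Collect each base-dimension exponent across the product:
  M: (0) + 2·(2) − 2·(0) = 4
  L: (0) + 2·(1) − 2·(1) = 0
  T: (-1) + 2·(-2) − 2·(-1) = -3
  Θ: (0) + 2·(-2) − 2·(0) = -4
So the dimensions are [M⁴ T⁻³ Θ⁻⁴].

M: 4, L: 0, T: -3, Θ: -4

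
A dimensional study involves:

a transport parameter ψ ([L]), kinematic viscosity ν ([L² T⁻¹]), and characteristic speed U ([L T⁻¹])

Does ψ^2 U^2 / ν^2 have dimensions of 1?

yes

Sum the exponent of each base dimension across the product:
  L: 2·[ψ]_L − 2·[ν]_L + 2·[U]_L = 2·(1) − 2·(2) + 2·(1) = 0
  T: 2·[ψ]_T − 2·[ν]_T + 2·[U]_T = 2·(0) − 2·(-1) + 2·(-1) = 0
All base exponents vanish — dimensionless.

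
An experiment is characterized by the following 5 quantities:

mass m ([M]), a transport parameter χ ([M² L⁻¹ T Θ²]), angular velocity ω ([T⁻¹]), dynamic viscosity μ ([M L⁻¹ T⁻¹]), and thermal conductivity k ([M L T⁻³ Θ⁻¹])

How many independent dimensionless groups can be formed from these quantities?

1

There are 5 variables and 4 base dimensions (M, L, T, Θ).
The dimension matrix has rank 4.
Independent dimensionless groups: 5 − 4 = 1.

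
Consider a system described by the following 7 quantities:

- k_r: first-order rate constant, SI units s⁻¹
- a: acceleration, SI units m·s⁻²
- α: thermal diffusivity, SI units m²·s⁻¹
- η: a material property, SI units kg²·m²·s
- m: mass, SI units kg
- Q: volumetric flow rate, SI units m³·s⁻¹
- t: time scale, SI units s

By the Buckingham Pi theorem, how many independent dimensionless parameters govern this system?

4

There are 7 variables and 3 base dimensions (M, L, T).
The dimension matrix has rank 3.
Independent dimensionless groups: 7 − 3 = 4.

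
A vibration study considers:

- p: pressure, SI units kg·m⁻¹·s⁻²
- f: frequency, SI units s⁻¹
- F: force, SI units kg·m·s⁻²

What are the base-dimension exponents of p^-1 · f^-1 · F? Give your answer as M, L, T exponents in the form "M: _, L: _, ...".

Collect each base-dimension exponent across the product:
  M: −(1) − (0) + (1) = 0
  L: −(-1) − (0) + (1) = 2
  T: −(-2) − (-1) + (-2) = 1
So the dimensions are [L² T].

M: 0, L: 2, T: 1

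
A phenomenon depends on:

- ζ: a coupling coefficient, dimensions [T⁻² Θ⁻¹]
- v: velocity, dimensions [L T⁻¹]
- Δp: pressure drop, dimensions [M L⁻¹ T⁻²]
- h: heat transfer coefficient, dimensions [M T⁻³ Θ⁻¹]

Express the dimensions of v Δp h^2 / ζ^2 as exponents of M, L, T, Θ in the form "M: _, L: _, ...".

M: 3, L: 0, T: -5, Θ: 0

Collect each base-dimension exponent across the product:
  M: −2·(0) + (0) + (1) + 2·(1) = 3
  L: −2·(0) + (1) + (-1) + 2·(0) = 0
  T: −2·(-2) + (-1) + (-2) + 2·(-3) = -5
  Θ: −2·(-1) + (0) + (0) + 2·(-1) = 0
So the dimensions are [M³ T⁻⁵].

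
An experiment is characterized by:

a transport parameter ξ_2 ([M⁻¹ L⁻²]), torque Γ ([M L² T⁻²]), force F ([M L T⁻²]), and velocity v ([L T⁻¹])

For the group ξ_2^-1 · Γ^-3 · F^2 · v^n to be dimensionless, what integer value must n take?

Balance the L exponent: (1)·n from v, plus −(-2) − 3·(2) + 2·(1) = -2 from the rest, must sum to zero.
n − 2 = 0, so n = 2.

2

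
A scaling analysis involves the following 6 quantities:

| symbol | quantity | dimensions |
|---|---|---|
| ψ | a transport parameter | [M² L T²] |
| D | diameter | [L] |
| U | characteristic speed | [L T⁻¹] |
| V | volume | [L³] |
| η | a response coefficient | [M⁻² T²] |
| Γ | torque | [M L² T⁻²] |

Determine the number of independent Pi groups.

There are 6 variables and 3 base dimensions (M, L, T).
The dimension matrix has rank 3.
Independent dimensionless groups: 6 − 3 = 3.

3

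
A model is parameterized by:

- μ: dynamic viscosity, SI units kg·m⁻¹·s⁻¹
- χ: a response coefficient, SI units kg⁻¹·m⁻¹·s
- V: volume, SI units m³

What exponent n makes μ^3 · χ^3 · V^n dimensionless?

Balance the L exponent: (3)·n from V, plus 3·(-1) + 3·(-1) = -6 from the rest, must sum to zero.
3n − 6 = 0, so n = 2.

2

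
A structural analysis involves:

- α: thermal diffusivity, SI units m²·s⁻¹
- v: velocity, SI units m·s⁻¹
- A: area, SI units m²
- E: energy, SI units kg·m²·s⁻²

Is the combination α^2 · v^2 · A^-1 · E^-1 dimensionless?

no

Sum the exponent of each base dimension across the product:
  M: 2·[α]_M + 2·[v]_M − [A]_M − [E]_M = 2·(0) + 2·(0) − (0) − (1) = -1
  L: 2·[α]_L + 2·[v]_L − [A]_L − [E]_L = 2·(2) + 2·(1) − (2) − (2) = 2
  T: 2·[α]_T + 2·[v]_T − [A]_T − [E]_T = 2·(-1) + 2·(-1) − (0) − (-2) = -2
Net dimensions [M⁻¹ L² T⁻²] ≠ [1] — not dimensionless.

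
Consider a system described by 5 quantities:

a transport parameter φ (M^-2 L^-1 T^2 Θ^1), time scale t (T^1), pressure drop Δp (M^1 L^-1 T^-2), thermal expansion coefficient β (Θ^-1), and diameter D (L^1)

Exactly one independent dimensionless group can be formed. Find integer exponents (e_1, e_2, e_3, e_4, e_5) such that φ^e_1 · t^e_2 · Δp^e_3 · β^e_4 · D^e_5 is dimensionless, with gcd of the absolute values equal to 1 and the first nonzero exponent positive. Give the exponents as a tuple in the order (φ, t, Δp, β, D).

(1, 2, 2, 1, 3)

M: e_1·(-2) + e_2·(0) + e_3·(1) + e_4·(0) + e_5·(0) = 0
L: e_1·(-1) + e_2·(0) + e_3·(-1) + e_4·(0) + e_5·(1) = 0
T: e_1·(2) + e_2·(1) + e_3·(-2) + e_4·(0) + e_5·(0) = 0
Θ: e_1·(1) + e_2·(0) + e_3·(0) + e_4·(-1) + e_5·(0) = 0
Solving this homogeneous linear system for the smallest-integer solution (first nonzero entry positive) gives (1, 2, 2, 1, 3).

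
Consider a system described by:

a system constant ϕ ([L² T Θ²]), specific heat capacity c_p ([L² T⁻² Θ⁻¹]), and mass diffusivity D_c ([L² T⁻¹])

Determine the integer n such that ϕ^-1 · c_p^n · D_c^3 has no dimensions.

-2

Balance the L exponent: (2)·n from c_p, plus −(2) + 3·(2) = 4 from the rest, must sum to zero.
2n + 4 = 0, so n = -2.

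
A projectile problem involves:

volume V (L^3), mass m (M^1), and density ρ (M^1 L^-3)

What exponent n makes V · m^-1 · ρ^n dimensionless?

1

Balance the M exponent: (1)·n from ρ, plus (0) − (1) = -1 from the rest, must sum to zero.
n − 1 = 0, so n = 1.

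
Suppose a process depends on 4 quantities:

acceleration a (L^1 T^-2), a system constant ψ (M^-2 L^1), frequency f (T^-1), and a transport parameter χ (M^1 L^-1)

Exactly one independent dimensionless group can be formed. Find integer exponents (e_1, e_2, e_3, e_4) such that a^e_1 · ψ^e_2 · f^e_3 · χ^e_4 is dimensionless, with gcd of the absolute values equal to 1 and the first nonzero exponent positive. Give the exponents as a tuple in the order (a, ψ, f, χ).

M: e_1·(0) + e_2·(-2) + e_3·(0) + e_4·(1) = 0
L: e_1·(1) + e_2·(1) + e_3·(0) + e_4·(-1) = 0
T: e_1·(-2) + e_2·(0) + e_3·(-1) + e_4·(0) = 0
Solving this homogeneous linear system for the smallest-integer solution (first nonzero entry positive) gives (1, 1, -2, 2).

(1, 1, -2, 2)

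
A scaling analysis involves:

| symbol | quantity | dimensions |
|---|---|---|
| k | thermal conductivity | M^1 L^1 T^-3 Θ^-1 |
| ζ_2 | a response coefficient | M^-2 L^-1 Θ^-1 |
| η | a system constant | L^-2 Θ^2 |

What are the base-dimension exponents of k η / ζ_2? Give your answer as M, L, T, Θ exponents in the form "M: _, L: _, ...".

M: 3, L: 0, T: -3, Θ: 2

Collect each base-dimension exponent across the product:
  M: (1) − (-2) + (0) = 3
  L: (1) − (-1) + (-2) = 0
  T: (-3) − (0) + (0) = -3
  Θ: (-1) − (-1) + (2) = 2
So the dimensions are [M³ T⁻³ Θ²].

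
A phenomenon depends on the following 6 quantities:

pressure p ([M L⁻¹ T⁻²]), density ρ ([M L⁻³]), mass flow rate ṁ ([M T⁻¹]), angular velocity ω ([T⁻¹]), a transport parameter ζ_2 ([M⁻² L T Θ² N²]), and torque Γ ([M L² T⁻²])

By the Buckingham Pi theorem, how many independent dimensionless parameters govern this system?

2

There are 6 variables and 5 base dimensions (M, L, T, Θ, N).
The dimension matrix has rank 4 (less than 5: the dimension vectors are linearly dependent).
Independent dimensionless groups: 6 − 4 = 2.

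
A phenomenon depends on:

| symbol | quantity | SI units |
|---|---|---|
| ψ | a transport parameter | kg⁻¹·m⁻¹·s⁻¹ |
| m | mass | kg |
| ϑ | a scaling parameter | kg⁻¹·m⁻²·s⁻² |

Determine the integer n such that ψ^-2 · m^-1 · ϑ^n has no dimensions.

Balance the M exponent: (-1)·n from ϑ, plus −2·(-1) − (1) = 1 from the rest, must sum to zero.
−n + 1 = 0, so n = 1.

1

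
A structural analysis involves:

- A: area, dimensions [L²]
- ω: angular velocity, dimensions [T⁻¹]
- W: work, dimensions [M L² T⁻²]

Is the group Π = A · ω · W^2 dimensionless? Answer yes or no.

Sum the exponent of each base dimension across the product:
  M: [A]_M + [ω]_M + 2·[W]_M = (0) + (0) + 2·(1) = 2
  L: [A]_L + [ω]_L + 2·[W]_L = (2) + (0) + 2·(2) = 6
  T: [A]_T + [ω]_T + 2·[W]_T = (0) + (-1) + 2·(-2) = -5
Net dimensions [M² L⁶ T⁻⁵] ≠ [1] — not dimensionless.

no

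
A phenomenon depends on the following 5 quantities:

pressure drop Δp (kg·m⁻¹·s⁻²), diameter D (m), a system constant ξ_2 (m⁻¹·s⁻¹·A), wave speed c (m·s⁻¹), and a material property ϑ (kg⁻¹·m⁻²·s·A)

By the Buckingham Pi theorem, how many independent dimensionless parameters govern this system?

1

There are 5 variables and 4 base dimensions (M, L, T, I).
The dimension matrix has rank 4.
Independent dimensionless groups: 5 − 4 = 1.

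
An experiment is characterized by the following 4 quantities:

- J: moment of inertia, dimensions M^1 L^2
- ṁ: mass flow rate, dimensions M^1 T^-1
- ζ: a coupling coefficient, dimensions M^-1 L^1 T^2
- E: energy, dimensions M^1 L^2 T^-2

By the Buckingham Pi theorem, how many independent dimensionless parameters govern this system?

There are 4 variables and 3 base dimensions (M, L, T).
The dimension matrix has rank 3.
Independent dimensionless groups: 4 − 3 = 1.

1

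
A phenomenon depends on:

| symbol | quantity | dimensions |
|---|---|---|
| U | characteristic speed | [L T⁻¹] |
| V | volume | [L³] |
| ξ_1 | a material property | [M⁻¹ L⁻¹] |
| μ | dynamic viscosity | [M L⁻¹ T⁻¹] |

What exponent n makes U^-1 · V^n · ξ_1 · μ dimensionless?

Balance the L exponent: (3)·n from V, plus −(1) + (-1) + (-1) = -3 from the rest, must sum to zero.
3n − 3 = 0, so n = 1.

1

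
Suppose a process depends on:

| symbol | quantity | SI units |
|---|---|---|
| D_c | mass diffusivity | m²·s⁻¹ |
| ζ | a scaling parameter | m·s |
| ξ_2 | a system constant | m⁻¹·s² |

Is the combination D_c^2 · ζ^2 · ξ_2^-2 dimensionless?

no

Sum the exponent of each base dimension across the product:
  L: 2·[D_c]_L + 2·[ζ]_L − 2·[ξ_2]_L = 2·(2) + 2·(1) − 2·(-1) = 8
  T: 2·[D_c]_T + 2·[ζ]_T − 2·[ξ_2]_T = 2·(-1) + 2·(1) − 2·(2) = -4
Net dimensions [L⁸ T⁻⁴] ≠ [1] — not dimensionless.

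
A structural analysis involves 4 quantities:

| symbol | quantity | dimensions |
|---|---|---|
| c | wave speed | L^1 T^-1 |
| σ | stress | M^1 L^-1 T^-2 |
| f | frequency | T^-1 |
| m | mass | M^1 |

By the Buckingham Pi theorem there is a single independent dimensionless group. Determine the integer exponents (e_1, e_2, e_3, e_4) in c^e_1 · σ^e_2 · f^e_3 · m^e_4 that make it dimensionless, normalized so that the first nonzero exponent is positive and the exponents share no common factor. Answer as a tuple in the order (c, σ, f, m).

(1, 1, -3, -1)

M: e_1·(0) + e_2·(1) + e_3·(0) + e_4·(1) = 0
L: e_1·(1) + e_2·(-1) + e_3·(0) + e_4·(0) = 0
T: e_1·(-1) + e_2·(-2) + e_3·(-1) + e_4·(0) = 0
Solving this homogeneous linear system for the smallest-integer solution (first nonzero entry positive) gives (1, 1, -3, -1).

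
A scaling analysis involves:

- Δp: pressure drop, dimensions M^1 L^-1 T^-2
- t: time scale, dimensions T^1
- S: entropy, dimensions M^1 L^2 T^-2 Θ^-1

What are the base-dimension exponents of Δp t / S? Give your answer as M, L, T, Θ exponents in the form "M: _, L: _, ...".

Collect each base-dimension exponent across the product:
  M: (1) + (0) − (1) = 0
  L: (-1) + (0) − (2) = -3
  T: (-2) + (1) − (-2) = 1
  Θ: (0) + (0) − (-1) = 1
So the dimensions are [L⁻³ T Θ].

M: 0, L: -3, T: 1, Θ: 1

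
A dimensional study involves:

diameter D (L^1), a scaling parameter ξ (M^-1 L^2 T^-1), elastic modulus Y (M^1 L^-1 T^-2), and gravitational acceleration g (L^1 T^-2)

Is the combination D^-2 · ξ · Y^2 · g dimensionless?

Sum the exponent of each base dimension across the product:
  M: −2·[D]_M + [ξ]_M + 2·[Y]_M + [g]_M = −2·(0) + (-1) + 2·(1) + (0) = 1
  L: −2·[D]_L + [ξ]_L + 2·[Y]_L + [g]_L = −2·(1) + (2) + 2·(-1) + (1) = -1
  T: −2·[D]_T + [ξ]_T + 2·[Y]_T + [g]_T = −2·(0) + (-1) + 2·(-2) + (-2) = -7
Net dimensions [M L⁻¹ T⁻⁷] ≠ [1] — not dimensionless.

no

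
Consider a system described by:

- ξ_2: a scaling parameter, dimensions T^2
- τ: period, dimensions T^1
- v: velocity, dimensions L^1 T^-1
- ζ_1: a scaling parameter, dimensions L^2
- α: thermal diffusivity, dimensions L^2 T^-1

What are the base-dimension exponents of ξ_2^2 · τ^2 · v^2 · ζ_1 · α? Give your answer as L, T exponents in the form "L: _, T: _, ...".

L: 6, T: 3

Collect each base-dimension exponent across the product:
  L: 2·(0) + 2·(0) + 2·(1) + (2) + (2) = 6
  T: 2·(2) + 2·(1) + 2·(-1) + (0) + (-1) = 3
So the dimensions are [L⁶ T³].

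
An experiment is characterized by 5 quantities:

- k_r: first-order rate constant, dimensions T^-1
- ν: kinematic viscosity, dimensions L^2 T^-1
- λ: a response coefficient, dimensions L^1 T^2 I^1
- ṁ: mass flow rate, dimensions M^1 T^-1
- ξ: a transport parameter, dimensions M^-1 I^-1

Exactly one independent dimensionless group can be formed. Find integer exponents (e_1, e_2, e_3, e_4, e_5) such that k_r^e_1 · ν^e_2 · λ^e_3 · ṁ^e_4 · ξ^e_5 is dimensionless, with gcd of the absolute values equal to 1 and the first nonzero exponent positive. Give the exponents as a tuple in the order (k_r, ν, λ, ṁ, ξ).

(3, -1, 2, 2, 2)

M: e_1·(0) + e_2·(0) + e_3·(0) + e_4·(1) + e_5·(-1) = 0
L: e_1·(0) + e_2·(2) + e_3·(1) + e_4·(0) + e_5·(0) = 0
T: e_1·(-1) + e_2·(-1) + e_3·(2) + e_4·(-1) + e_5·(0) = 0
I: e_1·(0) + e_2·(0) + e_3·(1) + e_4·(0) + e_5·(-1) = 0
Solving this homogeneous linear system for the smallest-integer solution (first nonzero entry positive) gives (3, -1, 2, 2, 2).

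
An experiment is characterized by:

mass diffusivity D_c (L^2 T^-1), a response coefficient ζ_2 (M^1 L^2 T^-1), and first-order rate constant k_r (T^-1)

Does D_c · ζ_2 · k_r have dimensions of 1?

Sum the exponent of each base dimension across the product:
  M: [D_c]_M + [ζ_2]_M + [k_r]_M = (0) + (1) + (0) = 1
  L: [D_c]_L + [ζ_2]_L + [k_r]_L = (2) + (2) + (0) = 4
  T: [D_c]_T + [ζ_2]_T + [k_r]_T = (-1) + (-1) + (-1) = -3
Net dimensions [M L⁴ T⁻³] ≠ [1] — not dimensionless.

no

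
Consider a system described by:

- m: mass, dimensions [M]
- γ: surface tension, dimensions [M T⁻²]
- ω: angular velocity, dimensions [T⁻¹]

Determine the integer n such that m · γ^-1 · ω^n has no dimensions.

2

Balance the T exponent: (-1)·n from ω, plus (0) − (-2) = 2 from the rest, must sum to zero.
−n + 2 = 0, so n = 2.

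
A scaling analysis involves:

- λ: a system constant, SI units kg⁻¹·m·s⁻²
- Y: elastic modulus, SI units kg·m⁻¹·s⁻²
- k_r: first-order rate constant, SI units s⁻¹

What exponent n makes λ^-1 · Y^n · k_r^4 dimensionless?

Balance the M exponent: (1)·n from Y, plus −(-1) + 4·(0) = 1 from the rest, must sum to zero.
n + 1 = 0, so n = -1.

-1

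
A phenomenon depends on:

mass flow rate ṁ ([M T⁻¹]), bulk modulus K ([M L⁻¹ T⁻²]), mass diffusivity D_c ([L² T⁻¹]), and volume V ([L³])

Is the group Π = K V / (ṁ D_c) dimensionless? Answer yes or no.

yes

Sum the exponent of each base dimension across the product:
  M: −[ṁ]_M + [K]_M − [D_c]_M + [V]_M = −(1) + (1) − (0) + (0) = 0
  L: −[ṁ]_L + [K]_L − [D_c]_L + [V]_L = −(0) + (-1) − (2) + (3) = 0
  T: −[ṁ]_T + [K]_T − [D_c]_T + [V]_T = −(-1) + (-2) − (-1) + (0) = 0
All base exponents vanish — dimensionless.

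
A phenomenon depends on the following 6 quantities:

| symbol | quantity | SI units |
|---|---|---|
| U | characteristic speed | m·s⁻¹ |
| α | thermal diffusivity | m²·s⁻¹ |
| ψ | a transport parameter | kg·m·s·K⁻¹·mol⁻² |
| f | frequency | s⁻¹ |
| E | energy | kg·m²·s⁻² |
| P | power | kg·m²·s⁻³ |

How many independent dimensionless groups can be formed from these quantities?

2

There are 6 variables and 5 base dimensions (M, L, T, Θ, N).
The dimension matrix has rank 4 (less than 5: the dimension vectors are linearly dependent).
Independent dimensionless groups: 6 − 4 = 2.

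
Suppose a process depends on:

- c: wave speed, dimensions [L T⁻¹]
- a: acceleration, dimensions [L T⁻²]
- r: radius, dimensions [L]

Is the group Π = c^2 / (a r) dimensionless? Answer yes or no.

yes

Sum the exponent of each base dimension across the product:
  L: 2·[c]_L − [a]_L − [r]_L = 2·(1) − (1) − (1) = 0
  T: 2·[c]_T − [a]_T − [r]_T = 2·(-1) − (-2) − (0) = 0
All base exponents vanish — dimensionless.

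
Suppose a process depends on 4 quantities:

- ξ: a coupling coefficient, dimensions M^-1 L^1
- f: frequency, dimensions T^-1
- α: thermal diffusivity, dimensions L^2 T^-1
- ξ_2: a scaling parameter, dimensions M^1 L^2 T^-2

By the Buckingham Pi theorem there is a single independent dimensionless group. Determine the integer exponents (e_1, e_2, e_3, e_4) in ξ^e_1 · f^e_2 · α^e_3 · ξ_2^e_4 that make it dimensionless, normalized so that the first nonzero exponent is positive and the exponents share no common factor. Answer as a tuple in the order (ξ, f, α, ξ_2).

(2, -1, -3, 2)

M: e_1·(-1) + e_2·(0) + e_3·(0) + e_4·(1) = 0
L: e_1·(1) + e_2·(0) + e_3·(2) + e_4·(2) = 0
T: e_1·(0) + e_2·(-1) + e_3·(-1) + e_4·(-2) = 0
Solving this homogeneous linear system for the smallest-integer solution (first nonzero entry positive) gives (2, -1, -3, 2).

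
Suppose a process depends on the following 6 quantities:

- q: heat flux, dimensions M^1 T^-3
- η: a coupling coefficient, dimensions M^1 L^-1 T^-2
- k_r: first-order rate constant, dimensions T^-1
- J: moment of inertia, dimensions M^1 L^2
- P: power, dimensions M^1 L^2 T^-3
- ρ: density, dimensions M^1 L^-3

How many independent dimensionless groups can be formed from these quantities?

3

There are 6 variables and 3 base dimensions (M, L, T).
The dimension matrix has rank 3.
Independent dimensionless groups: 6 − 3 = 3.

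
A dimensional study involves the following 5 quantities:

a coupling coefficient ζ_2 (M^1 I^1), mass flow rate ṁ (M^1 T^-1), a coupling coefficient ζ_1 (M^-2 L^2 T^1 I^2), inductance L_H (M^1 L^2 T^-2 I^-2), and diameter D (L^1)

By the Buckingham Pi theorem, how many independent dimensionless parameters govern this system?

There are 5 variables and 4 base dimensions (M, L, T, I).
The dimension matrix has rank 4.
Independent dimensionless groups: 5 − 4 = 1.

1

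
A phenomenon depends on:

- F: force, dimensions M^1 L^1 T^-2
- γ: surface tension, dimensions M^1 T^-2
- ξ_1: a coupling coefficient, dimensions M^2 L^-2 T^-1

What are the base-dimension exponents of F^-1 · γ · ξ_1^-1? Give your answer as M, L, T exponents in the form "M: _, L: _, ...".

M: -2, L: 1, T: 1

Collect each base-dimension exponent across the product:
  M: −(1) + (1) − (2) = -2
  L: −(1) + (0) − (-2) = 1
  T: −(-2) + (-2) − (-1) = 1
So the dimensions are [M⁻² L T].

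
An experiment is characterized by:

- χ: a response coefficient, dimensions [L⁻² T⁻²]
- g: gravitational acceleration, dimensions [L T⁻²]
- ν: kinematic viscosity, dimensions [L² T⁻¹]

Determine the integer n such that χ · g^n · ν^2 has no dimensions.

Balance the L exponent: (1)·n from g, plus (-2) + 2·(2) = 2 from the rest, must sum to zero.
n + 2 = 0, so n = -2.

-2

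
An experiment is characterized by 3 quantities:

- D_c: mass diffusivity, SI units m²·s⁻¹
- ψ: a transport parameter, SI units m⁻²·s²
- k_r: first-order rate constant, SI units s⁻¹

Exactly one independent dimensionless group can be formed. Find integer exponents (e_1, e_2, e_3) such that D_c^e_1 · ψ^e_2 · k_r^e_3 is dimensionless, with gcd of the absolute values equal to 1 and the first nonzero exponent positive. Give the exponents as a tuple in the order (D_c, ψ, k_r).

L: e_1·(2) + e_2·(-2) + e_3·(0) = 0
T: e_1·(-1) + e_2·(2) + e_3·(-1) = 0
Solving this homogeneous linear system for the smallest-integer solution (first nonzero entry positive) gives (1, 1, 1).

(1, 1, 1)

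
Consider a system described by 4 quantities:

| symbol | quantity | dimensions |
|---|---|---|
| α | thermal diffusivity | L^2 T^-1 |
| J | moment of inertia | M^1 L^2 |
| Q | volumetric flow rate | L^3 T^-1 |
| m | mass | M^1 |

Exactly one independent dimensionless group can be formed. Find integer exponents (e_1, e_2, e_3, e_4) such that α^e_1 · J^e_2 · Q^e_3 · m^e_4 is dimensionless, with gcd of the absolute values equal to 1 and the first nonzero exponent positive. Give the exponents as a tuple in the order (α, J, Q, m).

M: e_1·(0) + e_2·(1) + e_3·(0) + e_4·(1) = 0
L: e_1·(2) + e_2·(2) + e_3·(3) + e_4·(0) = 0
T: e_1·(-1) + e_2·(0) + e_3·(-1) + e_4·(0) = 0
Solving this homogeneous linear system for the smallest-integer solution (first nonzero entry positive) gives (2, 1, -2, -1).

(2, 1, -2, -1)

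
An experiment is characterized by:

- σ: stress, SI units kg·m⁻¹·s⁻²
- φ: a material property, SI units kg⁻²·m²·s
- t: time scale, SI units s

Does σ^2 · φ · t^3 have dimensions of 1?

Sum the exponent of each base dimension across the product:
  M: 2·[σ]_M + [φ]_M + 3·[t]_M = 2·(1) + (-2) + 3·(0) = 0
  L: 2·[σ]_L + [φ]_L + 3·[t]_L = 2·(-1) + (2) + 3·(0) = 0
  T: 2·[σ]_T + [φ]_T + 3·[t]_T = 2·(-2) + (1) + 3·(1) = 0
All base exponents vanish — dimensionless.

yes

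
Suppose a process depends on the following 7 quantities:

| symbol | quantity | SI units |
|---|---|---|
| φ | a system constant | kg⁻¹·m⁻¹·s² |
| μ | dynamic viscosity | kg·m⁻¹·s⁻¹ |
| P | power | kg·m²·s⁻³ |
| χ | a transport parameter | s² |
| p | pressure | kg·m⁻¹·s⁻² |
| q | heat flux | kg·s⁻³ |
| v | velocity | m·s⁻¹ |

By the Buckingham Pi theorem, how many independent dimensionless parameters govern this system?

There are 7 variables and 3 base dimensions (M, L, T).
The dimension matrix has rank 3.
Independent dimensionless groups: 7 − 3 = 4.

4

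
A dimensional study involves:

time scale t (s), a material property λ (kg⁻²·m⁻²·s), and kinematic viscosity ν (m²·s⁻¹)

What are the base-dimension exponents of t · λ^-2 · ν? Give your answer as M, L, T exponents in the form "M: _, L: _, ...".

Collect each base-dimension exponent across the product:
  M: (0) − 2·(-2) + (0) = 4
  L: (0) − 2·(-2) + (2) = 6
  T: (1) − 2·(1) + (-1) = -2
So the dimensions are [M⁴ L⁶ T⁻²].

M: 4, L: 6, T: -2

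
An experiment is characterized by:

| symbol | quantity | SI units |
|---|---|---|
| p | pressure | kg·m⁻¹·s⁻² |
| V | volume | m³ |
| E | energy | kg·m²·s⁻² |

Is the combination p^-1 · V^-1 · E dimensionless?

yes

Sum the exponent of each base dimension across the product:
  M: −[p]_M − [V]_M + [E]_M = −(1) − (0) + (1) = 0
  L: −[p]_L − [V]_L + [E]_L = −(-1) − (3) + (2) = 0
  T: −[p]_T − [V]_T + [E]_T = −(-2) − (0) + (-2) = 0
All base exponents vanish — dimensionless.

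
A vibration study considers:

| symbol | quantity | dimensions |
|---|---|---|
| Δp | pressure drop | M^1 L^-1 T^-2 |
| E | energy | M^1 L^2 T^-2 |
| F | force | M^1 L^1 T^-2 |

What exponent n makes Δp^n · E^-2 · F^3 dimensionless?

-1

Balance the M exponent: (1)·n from Δp, plus −2·(1) + 3·(1) = 1 from the rest, must sum to zero.
n + 1 = 0, so n = -1.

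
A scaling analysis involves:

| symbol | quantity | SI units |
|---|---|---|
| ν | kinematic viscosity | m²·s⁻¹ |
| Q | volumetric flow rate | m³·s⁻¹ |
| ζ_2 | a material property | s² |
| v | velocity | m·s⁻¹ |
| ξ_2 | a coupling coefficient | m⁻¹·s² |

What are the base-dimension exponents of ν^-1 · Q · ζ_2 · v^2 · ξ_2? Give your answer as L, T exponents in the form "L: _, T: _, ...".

L: 2, T: 2

Collect each base-dimension exponent across the product:
  L: −(2) + (3) + (0) + 2·(1) + (-1) = 2
  T: −(-1) + (-1) + (2) + 2·(-1) + (2) = 2
So the dimensions are [L² T²].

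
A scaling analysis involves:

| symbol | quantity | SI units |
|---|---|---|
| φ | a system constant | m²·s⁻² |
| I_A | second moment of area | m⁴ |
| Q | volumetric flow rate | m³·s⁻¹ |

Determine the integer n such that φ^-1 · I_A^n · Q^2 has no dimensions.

-1

Balance the L exponent: (4)·n from I_A, plus −(2) + 2·(3) = 4 from the rest, must sum to zero.
4n + 4 = 0, so n = -1.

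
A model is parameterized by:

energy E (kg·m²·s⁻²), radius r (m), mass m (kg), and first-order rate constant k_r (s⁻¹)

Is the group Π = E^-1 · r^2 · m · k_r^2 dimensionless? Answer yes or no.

Sum the exponent of each base dimension across the product:
  M: −[E]_M + 2·[r]_M + [m]_M + 2·[k_r]_M = −(1) + 2·(0) + (1) + 2·(0) = 0
  L: −[E]_L + 2·[r]_L + [m]_L + 2·[k_r]_L = −(2) + 2·(1) + (0) + 2·(0) = 0
  T: −[E]_T + 2·[r]_T + [m]_T + 2·[k_r]_T = −(-2) + 2·(0) + (0) + 2·(-1) = 0
All base exponents vanish — dimensionless.

yes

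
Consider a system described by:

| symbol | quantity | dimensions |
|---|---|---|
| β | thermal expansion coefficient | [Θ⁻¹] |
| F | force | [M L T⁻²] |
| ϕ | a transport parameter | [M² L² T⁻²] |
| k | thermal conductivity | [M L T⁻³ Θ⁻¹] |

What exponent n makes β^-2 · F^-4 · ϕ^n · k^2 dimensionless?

Balance the M exponent: (2)·n from ϕ, plus −2·(0) − 4·(1) + 2·(1) = -2 from the rest, must sum to zero.
2n − 2 = 0, so n = 1.

1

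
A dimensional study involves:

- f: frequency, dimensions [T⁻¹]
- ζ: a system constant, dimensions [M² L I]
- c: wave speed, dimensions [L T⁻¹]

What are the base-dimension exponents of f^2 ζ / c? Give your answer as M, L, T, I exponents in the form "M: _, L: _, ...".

M: 2, L: 0, T: -1, I: 1

Collect each base-dimension exponent across the product:
  M: 2·(0) + (2) − (0) = 2
  L: 2·(0) + (1) − (1) = 0
  T: 2·(-1) + (0) − (-1) = -1
  I: 2·(0) + (1) − (0) = 1
So the dimensions are [M² T⁻¹ I].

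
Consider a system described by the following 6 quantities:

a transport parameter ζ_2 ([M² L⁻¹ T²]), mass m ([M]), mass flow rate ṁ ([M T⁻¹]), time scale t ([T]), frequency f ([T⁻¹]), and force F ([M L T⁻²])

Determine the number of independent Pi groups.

3

There are 6 variables and 3 base dimensions (M, L, T).
The dimension matrix has rank 3.
Independent dimensionless groups: 6 − 3 = 3.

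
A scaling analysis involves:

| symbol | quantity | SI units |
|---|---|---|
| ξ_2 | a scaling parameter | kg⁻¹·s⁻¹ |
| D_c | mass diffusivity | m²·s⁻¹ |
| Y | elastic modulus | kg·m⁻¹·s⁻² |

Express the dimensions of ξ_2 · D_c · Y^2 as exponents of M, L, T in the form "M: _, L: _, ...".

M: 1, L: 0, T: -6

Collect each base-dimension exponent across the product:
  M: (-1) + (0) + 2·(1) = 1
  L: (0) + (2) + 2·(-1) = 0
  T: (-1) + (-1) + 2·(-2) = -6
So the dimensions are [M T⁻⁶].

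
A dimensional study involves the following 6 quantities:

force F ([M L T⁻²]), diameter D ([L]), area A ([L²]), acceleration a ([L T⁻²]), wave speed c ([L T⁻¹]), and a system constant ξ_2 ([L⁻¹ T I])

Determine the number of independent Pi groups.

2

There are 6 variables and 4 base dimensions (M, L, T, I).
The dimension matrix has rank 4.
Independent dimensionless groups: 6 − 4 = 2.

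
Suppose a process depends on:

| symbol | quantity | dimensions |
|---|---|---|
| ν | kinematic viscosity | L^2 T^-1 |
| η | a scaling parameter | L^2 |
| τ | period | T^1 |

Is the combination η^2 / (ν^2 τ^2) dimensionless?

Sum the exponent of each base dimension across the product:
  L: −2·[ν]_L + 2·[η]_L − 2·[τ]_L = −2·(2) + 2·(2) − 2·(0) = 0
  T: −2·[ν]_T + 2·[η]_T − 2·[τ]_T = −2·(-1) + 2·(0) − 2·(1) = 0
All base exponents vanish — dimensionless.

yes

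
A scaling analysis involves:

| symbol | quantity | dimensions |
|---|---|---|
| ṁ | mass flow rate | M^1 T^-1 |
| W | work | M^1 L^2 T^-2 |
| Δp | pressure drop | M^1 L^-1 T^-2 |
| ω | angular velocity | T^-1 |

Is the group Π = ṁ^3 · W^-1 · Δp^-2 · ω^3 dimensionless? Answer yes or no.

yes

Sum the exponent of each base dimension across the product:
  M: 3·[ṁ]_M − [W]_M − 2·[Δp]_M + 3·[ω]_M = 3·(1) − (1) − 2·(1) + 3·(0) = 0
  L: 3·[ṁ]_L − [W]_L − 2·[Δp]_L + 3·[ω]_L = 3·(0) − (2) − 2·(-1) + 3·(0) = 0
  T: 3·[ṁ]_T − [W]_T − 2·[Δp]_T + 3·[ω]_T = 3·(-1) − (-2) − 2·(-2) + 3·(-1) = 0
  I: 3·[ṁ]_I − [W]_I − 2·[Δp]_I + 3·[ω]_I = 3·(0) − (0) − 2·(0) + 3·(0) = 0
All base exponents vanish — dimensionless.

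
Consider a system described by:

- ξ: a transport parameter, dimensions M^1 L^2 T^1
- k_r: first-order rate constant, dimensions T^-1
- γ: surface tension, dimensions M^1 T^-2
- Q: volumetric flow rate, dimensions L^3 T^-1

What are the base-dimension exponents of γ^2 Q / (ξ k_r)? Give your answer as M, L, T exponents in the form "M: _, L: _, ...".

M: 1, L: 1, T: -5

Collect each base-dimension exponent across the product:
  M: −(1) − (0) + 2·(1) + (0) = 1
  L: −(2) − (0) + 2·(0) + (3) = 1
  T: −(1) − (-1) + 2·(-2) + (-1) = -5
So the dimensions are [M L T⁻⁵].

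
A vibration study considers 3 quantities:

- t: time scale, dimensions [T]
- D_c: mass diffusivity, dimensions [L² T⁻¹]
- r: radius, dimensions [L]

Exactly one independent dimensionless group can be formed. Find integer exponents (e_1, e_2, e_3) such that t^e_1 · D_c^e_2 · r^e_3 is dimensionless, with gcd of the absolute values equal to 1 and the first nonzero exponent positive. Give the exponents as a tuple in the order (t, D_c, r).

(1, 1, -2)

L: e_1·(0) + e_2·(2) + e_3·(1) = 0
T: e_1·(1) + e_2·(-1) + e_3·(0) = 0
Solving this homogeneous linear system for the smallest-integer solution (first nonzero entry positive) gives (1, 1, -2).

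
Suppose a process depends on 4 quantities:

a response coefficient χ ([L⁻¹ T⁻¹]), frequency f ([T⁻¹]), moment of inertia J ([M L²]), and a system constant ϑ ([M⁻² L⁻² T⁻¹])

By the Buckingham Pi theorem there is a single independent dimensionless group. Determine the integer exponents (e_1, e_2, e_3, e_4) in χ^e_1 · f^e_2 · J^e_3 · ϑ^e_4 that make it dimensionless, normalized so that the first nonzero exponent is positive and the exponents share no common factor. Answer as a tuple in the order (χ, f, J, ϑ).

M: e_1·(0) + e_2·(0) + e_3·(1) + e_4·(-2) = 0
L: e_1·(-1) + e_2·(0) + e_3·(2) + e_4·(-2) = 0
T: e_1·(-1) + e_2·(-1) + e_3·(0) + e_4·(-1) = 0
Solving this homogeneous linear system for the smallest-integer solution (first nonzero entry positive) gives (2, -3, 2, 1).

(2, -3, 2, 1)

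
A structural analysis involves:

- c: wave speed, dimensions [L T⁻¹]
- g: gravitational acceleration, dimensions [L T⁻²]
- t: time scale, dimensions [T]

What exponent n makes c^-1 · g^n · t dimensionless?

Balance the L exponent: (1)·n from g, plus −(1) + (0) = -1 from the rest, must sum to zero.
n − 1 = 0, so n = 1.

1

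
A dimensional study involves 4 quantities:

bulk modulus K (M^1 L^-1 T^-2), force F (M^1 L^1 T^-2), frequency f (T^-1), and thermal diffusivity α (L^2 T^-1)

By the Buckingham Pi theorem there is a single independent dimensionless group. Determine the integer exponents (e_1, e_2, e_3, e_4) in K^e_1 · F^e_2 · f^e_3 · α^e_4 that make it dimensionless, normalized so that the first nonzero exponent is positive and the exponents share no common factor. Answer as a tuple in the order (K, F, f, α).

(1, -1, -1, 1)

M: e_1·(1) + e_2·(1) + e_3·(0) + e_4·(0) = 0
L: e_1·(-1) + e_2·(1) + e_3·(0) + e_4·(2) = 0
T: e_1·(-2) + e_2·(-2) + e_3·(-1) + e_4·(-1) = 0
Solving this homogeneous linear system for the smallest-integer solution (first nonzero entry positive) gives (1, -1, -1, 1).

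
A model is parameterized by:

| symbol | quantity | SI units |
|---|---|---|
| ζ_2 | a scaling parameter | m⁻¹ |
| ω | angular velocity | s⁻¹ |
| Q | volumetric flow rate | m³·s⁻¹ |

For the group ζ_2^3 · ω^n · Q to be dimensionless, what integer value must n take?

Balance the T exponent: (-1)·n from ω, plus 3·(0) + (-1) = -1 from the rest, must sum to zero.
−n − 1 = 0, so n = -1.

-1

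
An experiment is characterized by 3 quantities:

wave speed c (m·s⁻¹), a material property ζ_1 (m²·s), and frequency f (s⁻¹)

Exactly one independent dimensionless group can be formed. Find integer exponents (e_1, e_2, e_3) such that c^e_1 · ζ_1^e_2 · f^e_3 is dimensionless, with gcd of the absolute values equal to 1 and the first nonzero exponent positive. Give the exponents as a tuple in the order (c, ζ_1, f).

L: e_1·(1) + e_2·(2) + e_3·(0) = 0
T: e_1·(-1) + e_2·(1) + e_3·(-1) = 0
Solving this homogeneous linear system for the smallest-integer solution (first nonzero entry positive) gives (2, -1, -3).

(2, -1, -3)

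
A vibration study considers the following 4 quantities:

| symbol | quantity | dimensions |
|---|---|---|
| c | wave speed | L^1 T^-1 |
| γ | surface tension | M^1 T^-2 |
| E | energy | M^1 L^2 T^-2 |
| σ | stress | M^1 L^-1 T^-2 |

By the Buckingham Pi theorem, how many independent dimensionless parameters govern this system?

There are 4 variables and 3 base dimensions (M, L, T).
The dimension matrix has rank 3.
Independent dimensionless groups: 4 − 3 = 1.

1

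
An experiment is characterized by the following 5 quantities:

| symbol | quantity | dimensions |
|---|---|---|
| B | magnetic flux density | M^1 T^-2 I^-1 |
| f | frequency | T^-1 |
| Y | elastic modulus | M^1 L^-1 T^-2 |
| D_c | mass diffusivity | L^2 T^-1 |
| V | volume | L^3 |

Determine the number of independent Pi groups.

There are 5 variables and 4 base dimensions (M, L, T, I).
The dimension matrix has rank 4.
Independent dimensionless groups: 5 − 4 = 1.

1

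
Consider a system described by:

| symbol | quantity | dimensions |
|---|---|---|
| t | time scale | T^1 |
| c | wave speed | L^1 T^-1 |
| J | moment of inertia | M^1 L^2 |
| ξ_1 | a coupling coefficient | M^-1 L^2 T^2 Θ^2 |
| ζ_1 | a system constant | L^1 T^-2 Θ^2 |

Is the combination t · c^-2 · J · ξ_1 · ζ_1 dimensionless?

no

Sum the exponent of each base dimension across the product:
  M: [t]_M − 2·[c]_M + [J]_M + [ξ_1]_M + [ζ_1]_M = (0) − 2·(0) + (1) + (-1) + (0) = 0
  L: [t]_L − 2·[c]_L + [J]_L + [ξ_1]_L + [ζ_1]_L = (0) − 2·(1) + (2) + (2) + (1) = 3
  T: [t]_T − 2·[c]_T + [J]_T + [ξ_1]_T + [ζ_1]_T = (1) − 2·(-1) + (0) + (2) + (-2) = 3
  Θ: [t]_Θ − 2·[c]_Θ + [J]_Θ + [ξ_1]_Θ + [ζ_1]_Θ = (0) − 2·(0) + (0) + (2) + (2) = 4
Net dimensions [L³ T³ Θ⁴] ≠ [1] — not dimensionless.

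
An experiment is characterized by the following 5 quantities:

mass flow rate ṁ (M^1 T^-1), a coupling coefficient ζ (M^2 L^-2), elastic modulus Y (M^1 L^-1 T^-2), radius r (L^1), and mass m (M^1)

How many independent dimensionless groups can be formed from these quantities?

2

There are 5 variables and 3 base dimensions (M, L, T).
The dimension matrix has rank 3.
Independent dimensionless groups: 5 − 3 = 2.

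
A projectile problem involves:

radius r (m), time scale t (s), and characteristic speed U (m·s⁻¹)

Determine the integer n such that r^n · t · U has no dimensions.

-1

Balance the L exponent: (1)·n from r, plus (0) + (1) = 1 from the rest, must sum to zero.
n + 1 = 0, so n = -1.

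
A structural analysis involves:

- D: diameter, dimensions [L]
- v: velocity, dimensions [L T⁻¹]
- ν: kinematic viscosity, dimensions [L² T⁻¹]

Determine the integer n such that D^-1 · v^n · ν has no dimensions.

-1

Balance the L exponent: (1)·n from v, plus −(1) + (2) = 1 from the rest, must sum to zero.
n + 1 = 0, so n = -1.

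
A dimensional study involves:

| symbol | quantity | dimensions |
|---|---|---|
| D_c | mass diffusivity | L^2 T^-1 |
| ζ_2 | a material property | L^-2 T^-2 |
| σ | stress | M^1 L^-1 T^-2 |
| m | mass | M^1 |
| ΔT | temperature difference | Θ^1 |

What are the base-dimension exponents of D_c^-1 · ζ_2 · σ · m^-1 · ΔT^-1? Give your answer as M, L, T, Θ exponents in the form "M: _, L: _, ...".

Collect each base-dimension exponent across the product:
  M: −(0) + (0) + (1) − (1) − (0) = 0
  L: −(2) + (-2) + (-1) − (0) − (0) = -5
  T: −(-1) + (-2) + (-2) − (0) − (0) = -3
  Θ: −(0) + (0) + (0) − (0) − (1) = -1
So the dimensions are [L⁻⁵ T⁻³ Θ⁻¹].

M: 0, L: -5, T: -3, Θ: -1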